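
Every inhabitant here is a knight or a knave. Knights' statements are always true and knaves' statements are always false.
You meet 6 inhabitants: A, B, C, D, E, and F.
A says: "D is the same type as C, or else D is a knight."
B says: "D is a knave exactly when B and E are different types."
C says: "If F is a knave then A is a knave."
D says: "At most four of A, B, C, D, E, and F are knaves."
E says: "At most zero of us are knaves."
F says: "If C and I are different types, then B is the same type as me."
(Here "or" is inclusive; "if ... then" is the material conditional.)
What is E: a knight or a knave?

Consistent assignments: {A=knight, B=knight, C=knight, D=knight, E=knight, F=knight}
In every consistent assignment, E is a knight.

E is a knight.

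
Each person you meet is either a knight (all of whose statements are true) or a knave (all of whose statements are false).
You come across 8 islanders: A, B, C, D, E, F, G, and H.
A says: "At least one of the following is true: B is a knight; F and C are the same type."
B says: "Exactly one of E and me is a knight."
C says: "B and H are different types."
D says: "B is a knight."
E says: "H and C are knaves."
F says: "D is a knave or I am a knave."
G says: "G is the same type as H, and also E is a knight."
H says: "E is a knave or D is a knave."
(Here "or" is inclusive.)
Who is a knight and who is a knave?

A is a knight, B is a knave, C is a knight, D is a knave, E is a knave, F is a knight, G is a knave, and H is a knight.

A is a knight, so "at least one of the following is true: B is a knight; F and C are the same type" must be True — and it is.
Since B is a knave, "exactly one of E and me is a knight" needs to be false, which holds.
C is a knight; "B and H are different types" is True, as required.
D (knave): "B is a knight" — false. ✓
Since E is a knave, "H and C are knaves" needs to be false, which holds.
F (knight): "D is a knave or I am a knave" — True. ✓
As a knave, G's statement "G is the same type as H, and also E is a knight" should be false; it is.
Since H is a knight, "E is a knave or D is a knave" needs to be True, which holds.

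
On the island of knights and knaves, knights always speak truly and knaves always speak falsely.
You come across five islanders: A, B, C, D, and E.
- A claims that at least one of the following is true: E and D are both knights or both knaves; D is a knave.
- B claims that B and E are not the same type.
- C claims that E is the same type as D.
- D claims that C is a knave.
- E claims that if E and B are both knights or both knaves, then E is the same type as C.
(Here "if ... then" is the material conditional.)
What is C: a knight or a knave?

Consistent assignments: {A=knight, B=knave, C=knight, D=knave, E=knave}
In every consistent assignment, C is a knight.

C is a knight.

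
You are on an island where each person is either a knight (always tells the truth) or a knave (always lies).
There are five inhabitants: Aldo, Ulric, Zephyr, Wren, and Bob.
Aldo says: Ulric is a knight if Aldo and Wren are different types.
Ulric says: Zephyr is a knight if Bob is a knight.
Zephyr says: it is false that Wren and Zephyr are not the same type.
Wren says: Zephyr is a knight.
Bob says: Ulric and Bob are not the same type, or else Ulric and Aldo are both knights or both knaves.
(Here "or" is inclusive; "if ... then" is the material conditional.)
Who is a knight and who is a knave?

Aldo is a knight, Ulric is a knight, Zephyr is a knight, Wren is a knight, and Bob is a knight.

Suppose Aldo is a knave. Then Aldo's statement "Ulric is a knight if Aldo and Wren are different types" would have to be false. Checking the 16 ways to assign the others, none is consistent with every speaker.
(For instance, with Ulric=knight, Zephyr=knight, Wren=knight, Bob=knight, Aldo's claim "Ulric is a knight if Aldo and Wren are different types" comes out true where it would need to be false.)
So Aldo must be a knight, making "Ulric is a knight if Aldo and Wren are different types" true. Taking Aldo=knight, Ulric=knight, Zephyr=knight, Wren=knight, Bob=knight, each remaining statement checks out:
  Ulric (knight): "Zephyr is a knight if Bob is a knight" — true. ✓
  Zephyr (knight): "it is false that Wren and Zephyr are not the same type" — true. ✓
  Wren (knight): "Zephyr is a knight" — true. ✓
  Bob (knight): "Ulric and Bob are not the same type, or else Ulric and Aldo are both knights or both knaves" — true. ✓
This is the unique consistent assignment.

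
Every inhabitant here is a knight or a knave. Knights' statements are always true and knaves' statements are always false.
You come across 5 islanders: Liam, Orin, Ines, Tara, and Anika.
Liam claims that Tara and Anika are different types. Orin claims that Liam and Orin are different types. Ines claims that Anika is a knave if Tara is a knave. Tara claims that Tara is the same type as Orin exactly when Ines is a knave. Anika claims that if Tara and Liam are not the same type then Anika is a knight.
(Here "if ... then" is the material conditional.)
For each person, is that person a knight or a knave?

As a knave, Liam's statement "Tara and Anika are different types" should be false; it is.
Since Orin is a knave, "Liam and Orin are different types" needs to be false, which holds.
Since Ines is a knight, "Anika is a knave if Tara is a knave" needs to be true, which holds.
Since Tara is a knight, "Tara is the same type as Orin exactly when Ines is a knave" needs to be true, which holds.
Since Anika is a knight, "if Tara and Liam are not the same type then Anika is a knight" needs to be true, which holds.

Liam is a knave, Orin is a knave, Ines is a knight, Tara is a knight, and Anika is a knight.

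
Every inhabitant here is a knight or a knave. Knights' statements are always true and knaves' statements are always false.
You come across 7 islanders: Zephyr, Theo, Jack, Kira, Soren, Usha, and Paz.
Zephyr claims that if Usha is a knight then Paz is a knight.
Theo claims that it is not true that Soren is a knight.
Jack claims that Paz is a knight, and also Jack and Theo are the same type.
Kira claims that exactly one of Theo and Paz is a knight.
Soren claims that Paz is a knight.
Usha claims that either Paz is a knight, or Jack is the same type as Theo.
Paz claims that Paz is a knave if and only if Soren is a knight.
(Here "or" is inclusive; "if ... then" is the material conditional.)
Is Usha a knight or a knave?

Usha is a knave.

Consistent assignments: {Zephyr=knight, Theo=knight, Jack=knave, Kira=knight, Soren=knave, Usha=knave, Paz=knave}
In every consistent assignment, Usha is a knave.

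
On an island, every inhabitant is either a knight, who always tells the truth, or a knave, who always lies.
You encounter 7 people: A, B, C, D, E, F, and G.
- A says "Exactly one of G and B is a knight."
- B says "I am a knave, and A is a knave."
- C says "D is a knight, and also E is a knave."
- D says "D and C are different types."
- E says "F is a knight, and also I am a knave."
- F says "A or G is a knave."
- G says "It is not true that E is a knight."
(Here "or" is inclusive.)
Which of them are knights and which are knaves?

Knights: A and G. Knaves: B, C, D, E, and F.

A is a knight, and the claim "exactly one of G and B is a knight" is indeed True.
As a knave, B's statement "I am a knave, and A is a knave" should be False; it is.
C (knave): "D is a knight, and also E is a knave" — False. ✓
Since D is a knave, "D and C are different types" needs to be False, which holds.
E (knave): "F is a knight, and also I am a knave" — False. ✓
F (knave): "A or G is a knave" — False. ✓
As a knight, G's statement "it is not true that E is a knight" should be True; it is.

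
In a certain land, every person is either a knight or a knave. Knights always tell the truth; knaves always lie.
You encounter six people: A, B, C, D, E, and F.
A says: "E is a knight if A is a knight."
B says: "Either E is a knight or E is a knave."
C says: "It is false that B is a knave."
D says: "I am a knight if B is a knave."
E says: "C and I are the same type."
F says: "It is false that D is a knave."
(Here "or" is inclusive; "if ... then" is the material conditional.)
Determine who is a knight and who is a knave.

A (knight): "E is a knight if A is a knight" — True. ✓
As a knight, B's statement "either E is a knight or E is a knave" should be True; it is.
C is a knight; "it is false that B is a knave" is True, as required.
As a knight, D's statement "I am a knight if B is a knave" should be True; it is.
Since E is a knight, "C and I are the same type" needs to be True, which holds.
F is a knight; "it is false that D is a knave" is True, as required.

A is a knight, B is a knight, C is a knight, D is a knight, E is a knight, and F is a knight.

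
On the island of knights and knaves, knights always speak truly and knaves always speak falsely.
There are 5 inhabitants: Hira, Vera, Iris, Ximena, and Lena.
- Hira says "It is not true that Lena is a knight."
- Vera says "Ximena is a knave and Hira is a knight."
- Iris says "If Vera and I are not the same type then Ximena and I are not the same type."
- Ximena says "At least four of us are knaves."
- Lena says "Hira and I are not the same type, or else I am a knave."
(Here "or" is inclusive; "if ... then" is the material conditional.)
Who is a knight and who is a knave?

Hira is a knave, Vera is a knave, Iris is a knight, Ximena is a knave, and Lena is a knight.

As a knave, Hira's statement "it is not true that Lena is a knight" should be false; it is.
Vera is a knave, so "Ximena is a knave and Hira is a knight" must be false — and it is.
Iris is a knight; "if Vera and I are not the same type then Ximena and I are not the same type" is true, as required.
Ximena is a knave, so "at least four of us are knaves" must be false — and it is.
Lena (knight): "Hira and I are not the same type, or else I am a knave" — true. ✓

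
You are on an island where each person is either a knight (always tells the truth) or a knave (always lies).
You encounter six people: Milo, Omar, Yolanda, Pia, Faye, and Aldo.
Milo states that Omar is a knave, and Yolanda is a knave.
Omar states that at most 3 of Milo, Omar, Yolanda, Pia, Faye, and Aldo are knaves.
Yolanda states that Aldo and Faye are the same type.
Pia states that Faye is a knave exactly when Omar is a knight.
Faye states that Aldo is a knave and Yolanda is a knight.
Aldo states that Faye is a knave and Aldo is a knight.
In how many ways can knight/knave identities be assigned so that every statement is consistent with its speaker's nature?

2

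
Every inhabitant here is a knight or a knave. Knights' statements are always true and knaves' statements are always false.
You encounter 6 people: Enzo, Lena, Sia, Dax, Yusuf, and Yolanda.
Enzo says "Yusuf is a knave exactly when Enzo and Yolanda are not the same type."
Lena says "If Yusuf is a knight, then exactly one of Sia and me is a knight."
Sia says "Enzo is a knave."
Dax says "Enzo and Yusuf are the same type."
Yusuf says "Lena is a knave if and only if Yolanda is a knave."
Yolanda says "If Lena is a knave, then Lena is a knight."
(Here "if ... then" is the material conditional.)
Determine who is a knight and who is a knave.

Knights: Enzo, Lena, Dax, Yusuf, and Yolanda. Knaves: Sia.

Enzo is a knight, so "Yusuf is a knave exactly when Enzo and Yolanda are not the same type" must be True — and it is.
Since Lena is a knight, "if Yusuf is a knight, then exactly one of Sia and me is a knight" needs to be True, which holds.
As a knave, Sia's statement "Enzo is a knave" should be False; it is.
Since Dax is a knight, "Enzo and Yusuf are the same type" needs to be True, which holds.
Yusuf (knight): "Lena is a knave if and only if Yolanda is a knave" — True. ✓
Yolanda is a knight, and the claim "if Lena is a knave, then Lena is a knight" is indeed True.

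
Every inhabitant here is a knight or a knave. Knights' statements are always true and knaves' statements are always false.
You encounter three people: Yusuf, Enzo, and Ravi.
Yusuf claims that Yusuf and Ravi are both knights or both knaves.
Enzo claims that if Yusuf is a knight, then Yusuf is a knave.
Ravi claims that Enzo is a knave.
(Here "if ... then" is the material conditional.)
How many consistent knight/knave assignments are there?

1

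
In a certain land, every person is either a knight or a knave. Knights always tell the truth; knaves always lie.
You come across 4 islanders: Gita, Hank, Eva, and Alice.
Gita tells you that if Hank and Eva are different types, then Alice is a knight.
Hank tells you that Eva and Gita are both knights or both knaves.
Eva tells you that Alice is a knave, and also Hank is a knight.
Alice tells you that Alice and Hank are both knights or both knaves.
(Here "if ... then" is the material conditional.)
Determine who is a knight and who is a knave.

Gita is a knight, Hank is a knight, Eva is a knight, and Alice is a knave.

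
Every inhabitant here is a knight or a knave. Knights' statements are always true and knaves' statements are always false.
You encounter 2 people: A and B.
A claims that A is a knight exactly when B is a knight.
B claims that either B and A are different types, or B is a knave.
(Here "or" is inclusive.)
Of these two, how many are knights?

1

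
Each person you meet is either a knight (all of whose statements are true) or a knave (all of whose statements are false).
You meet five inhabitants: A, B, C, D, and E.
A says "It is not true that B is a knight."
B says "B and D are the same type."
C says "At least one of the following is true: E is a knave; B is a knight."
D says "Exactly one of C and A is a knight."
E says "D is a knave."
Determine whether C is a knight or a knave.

C is a knight.

Consistent assignments: {A=knave, B=knight, C=knight, D=knight, E=knave}
In every consistent assignment, C is a knight.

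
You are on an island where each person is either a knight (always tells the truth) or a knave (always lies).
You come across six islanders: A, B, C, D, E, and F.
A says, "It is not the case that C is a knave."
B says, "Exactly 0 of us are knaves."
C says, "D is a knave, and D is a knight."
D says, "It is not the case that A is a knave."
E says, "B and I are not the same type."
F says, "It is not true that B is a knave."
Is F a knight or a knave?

F is a knave.

Consistent assignments: {A=knave, B=knave, C=knave, D=knave, E=knight, F=knave}; {A=knave, B=knave, C=knave, D=knave, E=knave, F=knave}
In every consistent assignment, F is a knave.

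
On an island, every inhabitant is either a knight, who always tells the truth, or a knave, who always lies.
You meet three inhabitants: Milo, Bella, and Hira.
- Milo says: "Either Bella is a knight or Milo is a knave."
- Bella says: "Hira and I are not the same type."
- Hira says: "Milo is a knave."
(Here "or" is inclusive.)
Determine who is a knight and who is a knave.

Knights: Milo and Bella. Knaves: Hira.

Milo is a knight, and the claim "either Bella is a knight or Milo is a knave" is indeed True.
Bella (knight): "Hira and I are not the same type" — True. ✓
Since Hira is a knave, "Milo is a knave" needs to be False, which holds.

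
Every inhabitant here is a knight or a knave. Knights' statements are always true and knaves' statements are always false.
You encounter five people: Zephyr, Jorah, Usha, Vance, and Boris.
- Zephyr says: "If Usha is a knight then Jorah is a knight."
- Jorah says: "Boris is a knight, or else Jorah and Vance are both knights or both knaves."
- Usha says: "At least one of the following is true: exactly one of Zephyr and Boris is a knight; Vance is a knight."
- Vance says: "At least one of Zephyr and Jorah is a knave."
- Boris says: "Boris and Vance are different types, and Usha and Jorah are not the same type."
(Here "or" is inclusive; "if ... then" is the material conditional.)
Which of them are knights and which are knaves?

Zephyr (knight): "if Usha is a knight then Jorah is a knight" — True. ✓
Jorah is a knight, so "Boris is a knight, or else Jorah and Vance are both knights or both knaves" must be True — and it is.
Usha (knave): "at least one of the following is true: exactly one of Zephyr and Boris is a knight; Vance is a knight" — false. ✓
Since Vance is a knave, "at least one of Zephyr and Jorah is a knave" needs to be false, which holds.
Boris is a knight; "Boris and Vance are different types, and Usha and Jorah are not the same type" is True, as required.

Zephyr is a knight, Jorah is a knight, Usha is a knave, Vance is a knave, and Boris is a knight.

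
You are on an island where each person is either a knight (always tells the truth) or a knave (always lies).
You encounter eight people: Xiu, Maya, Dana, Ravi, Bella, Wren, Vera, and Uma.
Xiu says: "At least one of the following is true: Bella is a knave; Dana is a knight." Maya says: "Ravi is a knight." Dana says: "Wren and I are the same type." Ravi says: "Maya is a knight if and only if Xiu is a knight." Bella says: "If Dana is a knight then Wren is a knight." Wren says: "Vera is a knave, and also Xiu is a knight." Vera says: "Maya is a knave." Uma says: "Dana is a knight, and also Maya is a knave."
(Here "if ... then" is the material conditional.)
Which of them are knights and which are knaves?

Xiu is a knight, Maya is a knight, Dana is a knight, Ravi is a knight, Bella is a knight, Wren is a knight, Vera is a knave, and Uma is a knave.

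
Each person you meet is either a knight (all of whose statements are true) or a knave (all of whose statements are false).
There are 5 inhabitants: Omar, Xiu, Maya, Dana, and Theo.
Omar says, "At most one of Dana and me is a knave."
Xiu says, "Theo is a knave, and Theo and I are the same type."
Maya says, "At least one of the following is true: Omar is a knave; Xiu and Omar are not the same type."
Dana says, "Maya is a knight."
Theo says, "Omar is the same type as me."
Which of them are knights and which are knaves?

Knights: Omar, Maya, Dana, and Theo. Knaves: Xiu.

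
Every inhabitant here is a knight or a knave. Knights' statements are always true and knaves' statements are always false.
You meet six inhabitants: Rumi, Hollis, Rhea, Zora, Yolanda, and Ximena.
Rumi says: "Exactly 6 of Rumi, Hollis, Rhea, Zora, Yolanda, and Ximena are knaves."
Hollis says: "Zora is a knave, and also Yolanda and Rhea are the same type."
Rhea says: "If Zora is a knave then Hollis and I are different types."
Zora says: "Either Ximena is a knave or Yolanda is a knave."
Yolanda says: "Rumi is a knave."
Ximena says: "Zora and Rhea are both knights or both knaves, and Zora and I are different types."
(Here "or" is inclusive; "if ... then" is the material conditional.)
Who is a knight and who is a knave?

Knights: Yolanda and Ximena. Knaves: Rumi, Hollis, Rhea, and Zora.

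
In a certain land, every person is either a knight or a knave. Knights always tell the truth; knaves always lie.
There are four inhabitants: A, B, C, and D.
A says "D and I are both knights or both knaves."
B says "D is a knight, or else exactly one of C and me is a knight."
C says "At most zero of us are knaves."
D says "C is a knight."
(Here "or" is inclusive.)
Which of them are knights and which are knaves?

A (knight): "D and I are both knights or both knaves" — True. ✓
B is a knight, so "D is a knight, or else exactly one of C and me is a knight" must be True — and it is.
C (knight): "at most zero of us are knaves" — True. ✓
As a knight, D's statement "C is a knight" should be True; it is.

A is a knight, B is a knight, C is a knight, and D is a knight.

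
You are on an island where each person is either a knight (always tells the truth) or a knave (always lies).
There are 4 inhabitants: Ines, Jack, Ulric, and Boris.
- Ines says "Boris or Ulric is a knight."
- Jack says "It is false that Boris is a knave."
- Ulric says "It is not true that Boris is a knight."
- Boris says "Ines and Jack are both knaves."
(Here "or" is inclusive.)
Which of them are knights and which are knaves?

Ines is a knight, Jack is a knave, Ulric is a knight, and Boris is a knave.

Suppose Ines is a knave. Then Ines's statement "Boris or Ulric is a knight" would have to be false. Checking the 8 ways to assign the others, none is consistent with every speaker.
(For instance, with Jack=knave, Ulric=knight, Boris=knave, Ines's claim "Boris or Ulric is a knight" comes out true where it would need to be false.)
So Ines must be a knight, making "Boris or Ulric is a knight" true. Taking Ines=knight, Jack=knave, Ulric=knight, Boris=knave, each remaining statement checks out:
  Jack (knave): "it is false that Boris is a knave" — false. ✓
  Ulric (knight): "it is not true that Boris is a knight" — true. ✓
  Boris (knave): "Ines and Jack are both knaves" — false. ✓
This is the unique consistent assignment.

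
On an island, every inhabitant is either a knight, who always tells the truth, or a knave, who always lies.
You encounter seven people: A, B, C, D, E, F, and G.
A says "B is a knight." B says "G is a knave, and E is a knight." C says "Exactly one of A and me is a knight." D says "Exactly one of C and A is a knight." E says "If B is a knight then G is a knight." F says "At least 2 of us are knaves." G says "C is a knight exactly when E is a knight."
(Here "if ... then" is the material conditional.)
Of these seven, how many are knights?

The unique consistent assignment is A=knave, B=knave, C=knight, D=knight, E=knight, F=knight, G=knight.
That has 5 knights.

5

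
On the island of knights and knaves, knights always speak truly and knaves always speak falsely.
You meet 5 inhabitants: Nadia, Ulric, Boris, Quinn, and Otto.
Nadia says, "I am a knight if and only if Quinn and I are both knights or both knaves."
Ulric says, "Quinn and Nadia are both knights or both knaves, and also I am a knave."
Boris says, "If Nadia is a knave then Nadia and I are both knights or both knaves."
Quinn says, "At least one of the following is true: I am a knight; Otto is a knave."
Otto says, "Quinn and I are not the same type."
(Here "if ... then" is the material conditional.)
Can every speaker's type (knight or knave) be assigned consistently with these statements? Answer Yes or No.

No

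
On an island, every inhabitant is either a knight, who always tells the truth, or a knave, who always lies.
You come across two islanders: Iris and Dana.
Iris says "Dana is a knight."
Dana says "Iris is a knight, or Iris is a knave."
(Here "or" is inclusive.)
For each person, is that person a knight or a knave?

Iris (knight): "Dana is a knight" — true. ✓
Dana is a knight, and the claim "Iris is a knight, or Iris is a knave" is indeed true.

Iris is a knight and Dana is a knight.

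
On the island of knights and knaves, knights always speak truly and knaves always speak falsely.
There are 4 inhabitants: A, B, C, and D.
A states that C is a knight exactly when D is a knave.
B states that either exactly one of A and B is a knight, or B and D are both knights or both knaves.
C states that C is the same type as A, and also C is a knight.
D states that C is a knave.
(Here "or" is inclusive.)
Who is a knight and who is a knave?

Knights: A, B, and D. Knaves: C.

A is a knight; "C is a knight exactly when D is a knave" is true, as required.
B is a knight, so "either exactly one of A and B is a knight, or B and D are both knights or both knaves" must be true — and it is.
C is a knave, and the claim "C is the same type as A, and also C is a knight" is indeed False.
D is a knight, and the claim "C is a knave" is indeed true.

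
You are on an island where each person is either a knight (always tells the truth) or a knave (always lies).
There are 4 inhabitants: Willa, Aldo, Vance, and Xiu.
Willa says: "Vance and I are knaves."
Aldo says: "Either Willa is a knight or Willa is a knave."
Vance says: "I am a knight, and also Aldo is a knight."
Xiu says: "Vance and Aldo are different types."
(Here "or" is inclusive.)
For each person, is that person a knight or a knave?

Willa is a knave, Aldo is a knight, Vance is a knight, and Xiu is a knave.

Suppose Willa is a knight. Then Willa's statement "Vance and I are knaves" would have to be true. Checking the 8 ways to assign the others, none is consistent with every speaker.
(For instance, with Aldo=knight, Vance=knight, Xiu=knave, Willa's claim "Vance and I are knaves" comes out false where it would need to be true.)
So Willa must be a knave, making "Vance and I are knaves" false. Taking Willa=knave, Aldo=knight, Vance=knight, Xiu=knave, each remaining statement checks out:
  Aldo (knight): "either Willa is a knight or Willa is a knave" — true. ✓
  Vance (knight): "I am a knight, and also Aldo is a knight" — true. ✓
  Xiu (knave): "Vance and Aldo are different types" — false. ✓
This is the unique consistent assignment.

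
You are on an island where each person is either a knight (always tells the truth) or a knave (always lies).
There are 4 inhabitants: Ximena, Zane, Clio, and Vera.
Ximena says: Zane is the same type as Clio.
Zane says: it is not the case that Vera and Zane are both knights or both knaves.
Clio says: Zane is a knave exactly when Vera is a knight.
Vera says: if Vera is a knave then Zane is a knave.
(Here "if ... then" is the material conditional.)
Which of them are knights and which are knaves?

Suppose Ximena is a knave. Then Ximena's statement "Zane is the same type as Clio" would have to be false. Checking the 8 ways to assign the others, none is consistent with every speaker.
(For instance, with Zane=knight, Clio=knight, Vera=knave, Ximena's claim "Zane is the same type as Clio" comes out true where it would need to be false.)
So Ximena must be a knight, making "Zane is the same type as Clio" true. Taking Ximena=knight, Zane=knight, Clio=knight, Vera=knave, each remaining statement checks out:
  Zane (knight): "it is not the case that Vera and Zane are both knights or both knaves" — true. ✓
  Clio (knight): "Zane is a knave exactly when Vera is a knight" — true. ✓
  Vera (knave): "if Vera is a knave then Zane is a knave" — false. ✓
This is the unique consistent assignment.

Ximena is a knight, Zane is a knight, Clio is a knight, and Vera is a knave.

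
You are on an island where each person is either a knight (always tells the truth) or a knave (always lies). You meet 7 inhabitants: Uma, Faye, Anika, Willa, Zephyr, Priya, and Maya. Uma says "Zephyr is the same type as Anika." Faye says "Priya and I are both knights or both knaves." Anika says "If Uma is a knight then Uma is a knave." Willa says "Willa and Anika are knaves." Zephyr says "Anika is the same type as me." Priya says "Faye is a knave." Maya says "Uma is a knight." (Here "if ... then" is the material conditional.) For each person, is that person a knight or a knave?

Knights: Anika and Priya. Knaves: Uma, Faye, Willa, Zephyr, and Maya.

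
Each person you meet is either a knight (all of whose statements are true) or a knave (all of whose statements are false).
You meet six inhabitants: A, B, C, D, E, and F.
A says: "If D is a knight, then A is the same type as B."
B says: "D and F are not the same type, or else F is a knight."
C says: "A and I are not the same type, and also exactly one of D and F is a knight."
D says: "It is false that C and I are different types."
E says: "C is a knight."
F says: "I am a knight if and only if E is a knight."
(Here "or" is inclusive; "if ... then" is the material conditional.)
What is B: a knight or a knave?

B is a knight.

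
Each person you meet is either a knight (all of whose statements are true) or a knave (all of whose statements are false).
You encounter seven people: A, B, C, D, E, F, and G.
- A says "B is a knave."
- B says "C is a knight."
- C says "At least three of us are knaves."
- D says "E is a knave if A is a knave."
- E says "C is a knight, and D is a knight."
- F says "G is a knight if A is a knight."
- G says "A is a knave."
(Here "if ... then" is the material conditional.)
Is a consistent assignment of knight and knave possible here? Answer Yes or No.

No

Checking all 128 assignments, each has at least one speaker whose statement's truth value contradicts their type.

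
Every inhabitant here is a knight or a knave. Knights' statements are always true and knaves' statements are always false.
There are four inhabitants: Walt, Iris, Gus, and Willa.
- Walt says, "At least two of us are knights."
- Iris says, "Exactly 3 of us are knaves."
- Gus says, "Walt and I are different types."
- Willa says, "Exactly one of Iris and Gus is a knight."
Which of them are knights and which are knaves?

Suppose Walt is a knight. Then Walt's statement "at least two of us are knights" would have to be true. Checking the 8 ways to assign the others, none is consistent with every speaker.
(For instance, with Iris=knave, Gus=knave, Willa=knave, Walt's claim "at least two of us are knights" comes out false where it would need to be true.)
So Walt must be a knave, making "at least two of us are knights" false. Taking Walt=knave, Iris=knave, Gus=knave, Willa=knave, each remaining statement checks out:
  Iris (knave): "exactly 3 of us are knaves" — false. ✓
  Gus (knave): "Walt and I are different types" — false. ✓
  Willa (knave): "exactly one of Iris and Gus is a knight" — false. ✓
This is the unique consistent assignment.

Walt is a knave, Iris is a knave, Gus is a knave, and Willa is a knave.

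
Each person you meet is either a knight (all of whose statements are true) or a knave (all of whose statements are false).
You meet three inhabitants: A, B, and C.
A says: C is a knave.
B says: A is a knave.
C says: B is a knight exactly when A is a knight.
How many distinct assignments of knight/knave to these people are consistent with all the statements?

1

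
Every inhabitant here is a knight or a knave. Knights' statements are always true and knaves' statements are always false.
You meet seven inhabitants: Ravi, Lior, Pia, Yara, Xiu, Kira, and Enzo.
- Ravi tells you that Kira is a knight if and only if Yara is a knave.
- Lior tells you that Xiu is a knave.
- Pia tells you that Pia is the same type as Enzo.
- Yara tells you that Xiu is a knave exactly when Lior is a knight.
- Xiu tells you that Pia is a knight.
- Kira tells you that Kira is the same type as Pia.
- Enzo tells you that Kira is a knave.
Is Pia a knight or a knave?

Pia is a knight.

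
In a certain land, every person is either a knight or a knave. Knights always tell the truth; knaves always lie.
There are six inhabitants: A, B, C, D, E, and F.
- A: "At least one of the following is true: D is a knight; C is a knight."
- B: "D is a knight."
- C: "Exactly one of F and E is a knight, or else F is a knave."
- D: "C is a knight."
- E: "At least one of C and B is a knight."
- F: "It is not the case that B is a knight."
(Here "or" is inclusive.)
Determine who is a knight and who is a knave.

Since A is a knight, "at least one of the following is true: D is a knight; C is a knight" needs to be True, which holds.
B (knight): "D is a knight" — True. ✓
C is a knight; "exactly one of F and E is a knight, or else F is a knave" is True, as required.
D is a knight, and the claim "C is a knight" is indeed True.
Since E is a knight, "at least one of C and B is a knight" needs to be True, which holds.
As a knave, F's statement "it is not the case that B is a knight" should be false; it is.

A is a knight, B is a knight, C is a knight, D is a knight, E is a knight, and F is a knave.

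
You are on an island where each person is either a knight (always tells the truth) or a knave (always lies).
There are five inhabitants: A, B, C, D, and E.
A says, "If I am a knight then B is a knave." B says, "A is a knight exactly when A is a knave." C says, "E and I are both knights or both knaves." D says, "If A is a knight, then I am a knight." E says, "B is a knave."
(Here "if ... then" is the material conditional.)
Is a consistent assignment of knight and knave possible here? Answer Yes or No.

Yes

One consistent assignment: A=knight, B=knave, C=knight, D=knight, E=knight.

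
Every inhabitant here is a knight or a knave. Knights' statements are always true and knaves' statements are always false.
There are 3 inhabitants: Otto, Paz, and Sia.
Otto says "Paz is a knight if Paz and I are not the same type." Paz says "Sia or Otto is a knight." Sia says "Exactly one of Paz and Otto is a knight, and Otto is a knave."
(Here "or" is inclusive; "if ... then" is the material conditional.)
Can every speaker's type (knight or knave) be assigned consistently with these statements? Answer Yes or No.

Yes

One consistent assignment: Otto=knight, Paz=knight, Sia=knave.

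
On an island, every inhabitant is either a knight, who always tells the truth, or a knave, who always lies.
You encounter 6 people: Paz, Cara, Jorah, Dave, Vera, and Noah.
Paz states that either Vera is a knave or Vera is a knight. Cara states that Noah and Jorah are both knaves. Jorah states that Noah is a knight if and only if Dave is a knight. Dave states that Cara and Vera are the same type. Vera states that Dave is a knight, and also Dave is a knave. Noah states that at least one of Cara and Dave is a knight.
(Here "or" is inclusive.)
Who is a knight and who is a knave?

Knights: Paz, Jorah, Dave, and Noah. Knaves: Cara and Vera.

As a knight, Paz's statement "either Vera is a knave or Vera is a knight" should be true; it is.
Cara (knave): "Noah and Jorah are both knaves" — false. ✓
Since Jorah is a knight, "Noah is a knight if and only if Dave is a knight" needs to be true, which holds.
Dave is a knight, and the claim "Cara and Vera are the same type" is indeed true.
Vera is a knave, so "Dave is a knight, and also Dave is a knave" must be false — and it is.
As a knight, Noah's statement "at least one of Cara and Dave is a knight" should be true; it is.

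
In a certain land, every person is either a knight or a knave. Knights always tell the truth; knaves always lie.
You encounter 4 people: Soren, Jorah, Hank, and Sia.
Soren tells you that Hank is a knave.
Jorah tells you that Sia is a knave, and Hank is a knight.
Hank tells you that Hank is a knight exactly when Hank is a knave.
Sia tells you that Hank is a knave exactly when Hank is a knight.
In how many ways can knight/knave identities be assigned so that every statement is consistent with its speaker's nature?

Consistent assignments:
  Soren=knight, Jorah=knave, Hank=knave, Sia=knave

1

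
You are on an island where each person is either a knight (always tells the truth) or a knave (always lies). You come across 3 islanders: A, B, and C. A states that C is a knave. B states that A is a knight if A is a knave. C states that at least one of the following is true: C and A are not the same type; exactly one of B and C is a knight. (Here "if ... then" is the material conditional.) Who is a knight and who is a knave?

Knights: C. Knaves: A and B.

A is a knave, and the claim "C is a knave" is indeed False.
B is a knave, so "A is a knight if A is a knave" must be False — and it is.
As a knight, C's statement "at least one of the following is true: C and A are not the same type; exactly one of B and C is a knight" should be true; it is.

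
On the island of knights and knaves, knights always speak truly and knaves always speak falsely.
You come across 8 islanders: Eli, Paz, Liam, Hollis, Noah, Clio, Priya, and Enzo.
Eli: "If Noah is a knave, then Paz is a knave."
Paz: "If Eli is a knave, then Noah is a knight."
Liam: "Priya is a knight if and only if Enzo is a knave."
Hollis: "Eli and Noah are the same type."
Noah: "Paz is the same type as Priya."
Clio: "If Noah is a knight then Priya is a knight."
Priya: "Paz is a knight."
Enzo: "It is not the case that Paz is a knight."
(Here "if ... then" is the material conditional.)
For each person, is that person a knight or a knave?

Eli is a knight, Paz is a knight, Liam is a knight, Hollis is a knight, Noah is a knight, Clio is a knight, Priya is a knight, and Enzo is a knave.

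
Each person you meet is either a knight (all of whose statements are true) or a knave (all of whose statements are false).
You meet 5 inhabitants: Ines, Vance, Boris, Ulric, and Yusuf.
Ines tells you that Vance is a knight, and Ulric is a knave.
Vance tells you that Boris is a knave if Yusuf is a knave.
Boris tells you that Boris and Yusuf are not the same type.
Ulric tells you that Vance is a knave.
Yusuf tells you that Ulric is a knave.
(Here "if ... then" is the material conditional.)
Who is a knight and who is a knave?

Ines is a knave, Vance is a knave, Boris is a knight, Ulric is a knight, and Yusuf is a knave.

Ines is a knave, and the claim "Vance is a knight, and Ulric is a knave" is indeed False.
Vance is a knave, so "Boris is a knave if Yusuf is a knave" must be False — and it is.
Boris is a knight; "Boris and Yusuf are not the same type" is true, as required.
As a knight, Ulric's statement "Vance is a knave" should be true; it is.
As a knave, Yusuf's statement "Ulric is a knave" should be False; it is.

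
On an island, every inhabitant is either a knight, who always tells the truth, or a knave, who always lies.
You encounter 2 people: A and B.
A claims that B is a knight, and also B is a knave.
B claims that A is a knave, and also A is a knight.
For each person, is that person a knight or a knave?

A is a knave and B is a knave.

A is a knave, so "B is a knight, and also B is a knave" must be False — and it is.
B is a knave; "A is a knave, and also A is a knight" is False, as required.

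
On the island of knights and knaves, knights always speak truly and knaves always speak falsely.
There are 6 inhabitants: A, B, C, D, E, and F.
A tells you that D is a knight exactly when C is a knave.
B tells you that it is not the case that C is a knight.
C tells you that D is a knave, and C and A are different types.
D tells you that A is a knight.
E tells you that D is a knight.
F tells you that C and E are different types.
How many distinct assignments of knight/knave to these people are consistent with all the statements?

2

Consistent assignments:
  A=knight, B=knight, C=knave, D=knight, E=knight, F=knight
  A=knave, B=knight, C=knave, D=knave, E=knave, F=knave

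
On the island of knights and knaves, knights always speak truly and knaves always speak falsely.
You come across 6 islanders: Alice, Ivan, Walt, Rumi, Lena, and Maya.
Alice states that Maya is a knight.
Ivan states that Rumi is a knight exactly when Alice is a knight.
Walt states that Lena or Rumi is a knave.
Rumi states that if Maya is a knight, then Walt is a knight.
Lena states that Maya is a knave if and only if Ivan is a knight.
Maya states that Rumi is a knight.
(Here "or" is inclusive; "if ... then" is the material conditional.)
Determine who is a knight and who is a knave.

Knights: Alice, Ivan, Walt, Rumi, and Maya. Knaves: Lena.

Alice (knight): "Maya is a knight" — True. ✓
Since Ivan is a knight, "Rumi is a knight exactly when Alice is a knight" needs to be True, which holds.
Walt (knight): "Lena or Rumi is a knave" — True. ✓
Rumi is a knight, so "if Maya is a knight, then Walt is a knight" must be True — and it is.
As a knave, Lena's statement "Maya is a knave if and only if Ivan is a knight" should be false; it is.
Maya is a knight, so "Rumi is a knight" must be True — and it is.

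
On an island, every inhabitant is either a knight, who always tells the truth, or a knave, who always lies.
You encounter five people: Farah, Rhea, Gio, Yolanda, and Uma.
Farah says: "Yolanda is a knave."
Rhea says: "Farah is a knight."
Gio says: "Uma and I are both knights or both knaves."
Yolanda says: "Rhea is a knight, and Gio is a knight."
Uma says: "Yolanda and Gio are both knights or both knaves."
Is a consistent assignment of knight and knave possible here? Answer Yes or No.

One consistent assignment: Farah=knight, Rhea=knight, Gio=knave, Yolanda=knave, Uma=knight.

Yes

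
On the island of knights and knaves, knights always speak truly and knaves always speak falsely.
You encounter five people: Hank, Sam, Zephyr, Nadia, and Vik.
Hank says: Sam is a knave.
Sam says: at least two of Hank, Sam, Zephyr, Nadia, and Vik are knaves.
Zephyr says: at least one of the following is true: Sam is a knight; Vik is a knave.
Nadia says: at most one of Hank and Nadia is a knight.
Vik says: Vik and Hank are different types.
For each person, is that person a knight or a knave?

Hank (knave): "Sam is a knave" — false. ✓
As a knight, Sam's statement "at least two of Hank, Sam, Zephyr, Nadia, and Vik are knaves" should be true; it is.
Since Zephyr is a knight, "at least one of the following is true: Sam is a knight; Vik is a knave" needs to be true, which holds.
As a knight, Nadia's statement "at most one of Hank and Nadia is a knight" should be true; it is.
Vik (knave): "Vik and Hank are different types" — false. ✓

Hank is a knave, Sam is a knight, Zephyr is a knight, Nadia is a knight, and Vik is a knave.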